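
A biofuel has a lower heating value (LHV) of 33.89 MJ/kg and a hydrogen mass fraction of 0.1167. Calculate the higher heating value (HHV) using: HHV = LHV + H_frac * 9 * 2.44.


HHV = LHV + H_frac * 9 * 2.44
= 33.89 + 0.1167 * 9 * 2.44
= 36.4527 MJ/kg

36.4527 MJ/kg


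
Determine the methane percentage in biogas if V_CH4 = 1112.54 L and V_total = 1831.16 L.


CH4% = V_CH4 / V_total * 100
= 1112.54 / 1831.16 * 100
= 60.7560%

60.7560%


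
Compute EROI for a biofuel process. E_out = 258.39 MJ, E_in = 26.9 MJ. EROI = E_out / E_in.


EROI = E_out / E_in
= 258.39 / 26.9
= 9.6056

9.6056


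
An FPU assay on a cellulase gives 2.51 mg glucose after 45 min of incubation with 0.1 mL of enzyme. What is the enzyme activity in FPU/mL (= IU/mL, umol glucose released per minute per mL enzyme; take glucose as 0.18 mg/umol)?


Activity = glucose_mg / (0.18 mg/umol * V_mL * t_min)
= 2.51 / (0.18 * 0.1 * 45)
= 3.0988 FPU/mL

3.0988 FPU/mL


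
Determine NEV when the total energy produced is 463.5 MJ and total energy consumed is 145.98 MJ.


NEV = E_out - E_in
= 463.5 - 145.98
= 317.5200 MJ

317.5200 MJ


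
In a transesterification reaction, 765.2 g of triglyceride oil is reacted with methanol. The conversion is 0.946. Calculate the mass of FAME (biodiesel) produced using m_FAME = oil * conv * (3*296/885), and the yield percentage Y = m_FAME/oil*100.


m_FAME = oil * conv * (3 * 296 / 885) = oil * conv * (888/885)
= 765.2 * 0.946 * 888 / 885
= 726.3330 g
Y = m_FAME / oil * 100 = conv * (888/885) * 100
= 0.946 * 888 / 885 * 100
= 94.92%

726.3330 g FAME; Y = 94.92%


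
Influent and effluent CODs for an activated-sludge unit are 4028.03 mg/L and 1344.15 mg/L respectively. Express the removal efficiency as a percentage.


eta = (COD_in - COD_out) / COD_in * 100
= (4028.03 - 1344.15) / 4028.03 * 100
= 66.6301%

66.6301%


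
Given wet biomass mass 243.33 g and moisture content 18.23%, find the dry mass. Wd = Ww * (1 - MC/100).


Wd = Ww * (1 - MC/100)
= 243.33 * (1 - 18.23/100)
= 198.9709 g

198.9709 g


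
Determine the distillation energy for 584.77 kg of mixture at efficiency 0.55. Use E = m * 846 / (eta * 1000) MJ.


E = m * 846 / (eta * 1000)
= 584.77 * 846 / (0.55 * 1000)
= 899.4826 MJ

899.4826 MJ


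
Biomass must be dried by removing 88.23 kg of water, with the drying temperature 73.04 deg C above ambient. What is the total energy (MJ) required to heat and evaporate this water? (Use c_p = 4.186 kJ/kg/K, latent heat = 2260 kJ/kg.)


E = m_water * (4.186 * dT + 2260) / 1000
= 88.23 * (4.186 * 73.04 + 2260) / 1000
= 226.3757 MJ

226.3757 MJ


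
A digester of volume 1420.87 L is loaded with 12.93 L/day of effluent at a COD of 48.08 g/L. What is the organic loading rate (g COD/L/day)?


OLR = Q * S / V
= 12.93 * 48.08 / 1420.87
= 0.4375 g/L/day

0.4375 g/L/day


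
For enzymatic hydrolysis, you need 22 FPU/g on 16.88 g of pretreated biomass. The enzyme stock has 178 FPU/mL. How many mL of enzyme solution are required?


V = dosage * m_sub / activity
V = 22 * 16.88 / 178
V = 2.0863 mL

2.0863 mL


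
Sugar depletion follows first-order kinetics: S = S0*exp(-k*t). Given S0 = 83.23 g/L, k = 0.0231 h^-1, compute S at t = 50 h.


S = S0 * exp(-k * t)
S = 83.23 * exp(-0.0231 * 50)
S = 26.2222 g/L

26.2222 g/L


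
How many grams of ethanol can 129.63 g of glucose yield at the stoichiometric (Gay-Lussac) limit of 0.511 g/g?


Theoretical ethanol yield: m_EtOH = 0.511 * m_glucose
m_EtOH = 0.511 * 129.63 = 66.2409 g

66.2409 g


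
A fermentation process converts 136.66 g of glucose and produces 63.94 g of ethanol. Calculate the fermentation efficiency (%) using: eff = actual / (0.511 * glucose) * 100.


Fermentation efficiency = (actual / (0.511 * glucose)) * 100
= (63.94 / (0.511 * 136.66)) * 100
= 91.5610%

91.5610%


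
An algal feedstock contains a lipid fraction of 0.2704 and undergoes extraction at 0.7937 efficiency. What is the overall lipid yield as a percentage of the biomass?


Y = lipid_content * extraction_eff * 100
= 0.2704 * 0.7937 * 100
= 21.4616%

21.4616%


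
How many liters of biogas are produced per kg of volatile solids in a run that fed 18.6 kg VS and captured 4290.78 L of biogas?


Y = V / VS
= 4290.78 / 18.6
= 230.6871 L/kg VS

230.6871 L/kg VS


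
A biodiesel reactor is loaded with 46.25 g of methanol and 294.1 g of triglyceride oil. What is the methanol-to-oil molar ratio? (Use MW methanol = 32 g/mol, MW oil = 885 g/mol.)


Molar ratio = n_MeOH / n_oil = (MeOH/32) / (oil/885) = (MeOH * 885) / (32 * oil)
= (46.25 * 885) / (32 * 294.1)
= 4.3492

4.3492


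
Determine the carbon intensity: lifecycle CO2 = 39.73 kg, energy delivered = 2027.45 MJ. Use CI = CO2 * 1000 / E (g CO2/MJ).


CI = CO2 * 1000 / E
= 39.73 * 1000 / 2027.45
= 19.5960 g CO2/MJ

19.5960 g CO2/MJ


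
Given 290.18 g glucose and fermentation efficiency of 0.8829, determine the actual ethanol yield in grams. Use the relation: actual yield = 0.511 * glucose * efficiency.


Actual ethanol: m = 0.511 * 290.18 * 0.8829
m = 130.9182 g

130.9182 g


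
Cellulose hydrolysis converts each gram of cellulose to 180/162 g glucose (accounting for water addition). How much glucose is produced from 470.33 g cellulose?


glucose = cellulose * 180/162
= 470.33 * 180/162
= 522.5889 g

522.5889 g


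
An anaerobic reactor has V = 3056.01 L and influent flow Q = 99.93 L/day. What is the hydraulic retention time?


HRT = V / Q
= 3056.01 / 99.93
= 30.5815 days

30.5815 days


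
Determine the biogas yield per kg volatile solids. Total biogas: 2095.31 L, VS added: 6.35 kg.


Y = V / VS
= 2095.31 / 6.35
= 329.9701 L/kg VS

329.9701 L/kg VS


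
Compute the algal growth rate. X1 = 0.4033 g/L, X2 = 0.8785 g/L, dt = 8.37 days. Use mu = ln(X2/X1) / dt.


mu = ln(X2/X1) / dt
= ln(0.8785/0.4033) / 8.37
= 0.0930 per day

0.0930 per day


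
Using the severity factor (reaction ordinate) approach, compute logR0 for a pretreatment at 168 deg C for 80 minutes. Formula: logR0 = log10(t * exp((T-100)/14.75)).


logR0 = log10(t * exp((T - 100) / 14.75))
= log10(80 * exp((168 - 100) / 14.75))
= 3.9053

3.9053


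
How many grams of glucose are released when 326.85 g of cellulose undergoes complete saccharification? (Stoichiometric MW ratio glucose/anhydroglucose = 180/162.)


glucose = cellulose * 180/162
= 326.85 * 180/162
= 363.1667 g

363.1667 g


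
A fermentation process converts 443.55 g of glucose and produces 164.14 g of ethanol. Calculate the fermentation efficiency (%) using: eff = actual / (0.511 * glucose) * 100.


Fermentation efficiency = (actual / (0.511 * glucose)) * 100
= (164.14 / (0.511 * 443.55)) * 100
= 72.4187%

72.4187%


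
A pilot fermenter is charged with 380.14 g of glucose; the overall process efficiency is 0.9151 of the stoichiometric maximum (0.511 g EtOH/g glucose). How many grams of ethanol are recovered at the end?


Actual ethanol: m = 0.511 * 380.14 * 0.9151
m = 177.7596 g

177.7596 g


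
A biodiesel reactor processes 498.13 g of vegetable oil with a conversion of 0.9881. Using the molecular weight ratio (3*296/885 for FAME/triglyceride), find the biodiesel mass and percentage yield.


m_FAME = oil * conv * (3 * 296 / 885) = oil * conv * (888/885)
= 498.13 * 0.9881 * 888 / 885
= 493.8707 g
Y = m_FAME / oil * 100 = conv * (888/885) * 100
= 0.9881 * 888 / 885 * 100
= 99.14%

493.8707 g FAME; Y = 99.14%


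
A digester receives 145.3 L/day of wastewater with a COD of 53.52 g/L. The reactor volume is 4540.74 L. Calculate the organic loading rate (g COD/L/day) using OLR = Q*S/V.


OLR = Q * S / V
= 145.3 * 53.52 / 4540.74
= 1.7126 g/L/day

1.7126 g/L/day


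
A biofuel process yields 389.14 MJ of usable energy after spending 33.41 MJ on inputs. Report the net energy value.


NEV = E_out - E_in
= 389.14 - 33.41
= 355.7300 MJ

355.7300 MJ


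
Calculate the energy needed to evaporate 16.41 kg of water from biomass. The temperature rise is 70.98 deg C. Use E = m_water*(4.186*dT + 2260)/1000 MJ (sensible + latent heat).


E = m_water * (4.186 * dT + 2260) / 1000
= 16.41 * (4.186 * 70.98 + 2260) / 1000
= 41.9624 MJ

41.9624 MJ


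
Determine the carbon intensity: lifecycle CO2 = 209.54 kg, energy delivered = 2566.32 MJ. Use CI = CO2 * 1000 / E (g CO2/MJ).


CI = CO2 * 1000 / E
= 209.54 * 1000 / 2566.32
= 81.6500 g CO2/MJ

81.6500 g CO2/MJ


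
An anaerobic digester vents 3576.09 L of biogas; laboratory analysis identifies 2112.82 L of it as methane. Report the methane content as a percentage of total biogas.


CH4% = V_CH4 / V_total * 100
= 2112.82 / 3576.09 * 100
= 59.0818%

59.0818%


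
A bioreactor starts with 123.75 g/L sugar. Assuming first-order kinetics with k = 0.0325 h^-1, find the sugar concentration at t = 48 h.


S = S0 * exp(-k * t)
S = 123.75 * exp(-0.0325 * 48)
S = 26.0043 g/L

26.0043 g/L


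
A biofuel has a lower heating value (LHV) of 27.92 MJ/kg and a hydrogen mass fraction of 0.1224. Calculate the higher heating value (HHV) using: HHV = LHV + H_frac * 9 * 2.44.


HHV = LHV + H_frac * 9 * 2.44
= 27.92 + 0.1224 * 9 * 2.44
= 30.6079 MJ/kg

30.6079 MJ/kg


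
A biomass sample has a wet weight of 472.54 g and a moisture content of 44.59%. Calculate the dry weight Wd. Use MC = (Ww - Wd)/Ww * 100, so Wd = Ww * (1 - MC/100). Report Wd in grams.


Wd = Ww * (1 - MC/100)
= 472.54 * (1 - 44.59/100)
= 261.8344 g

261.8344 g


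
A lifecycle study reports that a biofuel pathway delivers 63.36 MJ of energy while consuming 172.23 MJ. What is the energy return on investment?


EROI = E_out / E_in
= 63.36 / 172.23
= 0.3679

0.3679


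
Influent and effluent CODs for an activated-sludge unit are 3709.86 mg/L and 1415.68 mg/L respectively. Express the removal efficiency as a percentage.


eta = (COD_in - COD_out) / COD_in * 100
= (3709.86 - 1415.68) / 3709.86 * 100
= 61.8401%

61.8401%


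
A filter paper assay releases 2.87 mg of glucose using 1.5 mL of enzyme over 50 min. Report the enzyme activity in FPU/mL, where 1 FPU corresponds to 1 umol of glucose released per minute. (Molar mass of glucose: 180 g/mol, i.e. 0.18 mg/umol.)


Activity = glucose_mg / (0.18 mg/umol * V_mL * t_min)
= 2.87 / (0.18 * 1.5 * 50)
= 0.2126 FPU/mL

0.2126 FPU/mL


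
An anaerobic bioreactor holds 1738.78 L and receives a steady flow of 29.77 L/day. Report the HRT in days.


HRT = V / Q
= 1738.78 / 29.77
= 58.4071 days

58.4071 days


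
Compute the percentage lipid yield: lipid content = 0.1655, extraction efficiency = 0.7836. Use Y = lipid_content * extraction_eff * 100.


Y = lipid_content * extraction_eff * 100
= 0.1655 * 0.7836 * 100
= 12.9686%

12.9686%


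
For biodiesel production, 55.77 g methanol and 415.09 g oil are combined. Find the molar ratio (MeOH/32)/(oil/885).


Molar ratio = n_MeOH / n_oil = (MeOH/32) / (oil/885) = (MeOH * 885) / (32 * oil)
= (55.77 * 885) / (32 * 415.09)
= 3.7158

3.7158


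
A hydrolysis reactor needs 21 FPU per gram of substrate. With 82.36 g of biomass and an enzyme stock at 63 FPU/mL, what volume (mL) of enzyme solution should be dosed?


V = dosage * m_sub / activity
V = 21 * 82.36 / 63
V = 27.4533 mL

27.4533 mL


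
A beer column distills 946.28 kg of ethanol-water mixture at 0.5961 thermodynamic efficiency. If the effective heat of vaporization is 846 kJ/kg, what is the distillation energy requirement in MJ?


E = m * 846 / (eta * 1000)
= 946.28 * 846 / (0.5961 * 1000)
= 1342.9842 MJ

1342.9842 MJ


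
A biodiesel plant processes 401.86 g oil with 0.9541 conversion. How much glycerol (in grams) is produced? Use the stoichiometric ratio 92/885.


glycerol = oil * conv * (92/885)
= 401.86 * 0.9541 * 92 / 885
= 39.8578 g

39.8578 g


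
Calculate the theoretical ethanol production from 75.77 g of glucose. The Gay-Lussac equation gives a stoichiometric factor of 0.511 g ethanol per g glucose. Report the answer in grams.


Theoretical ethanol yield: m_EtOH = 0.511 * m_glucose
m_EtOH = 0.511 * 75.77 = 38.7185 g

38.7185 g


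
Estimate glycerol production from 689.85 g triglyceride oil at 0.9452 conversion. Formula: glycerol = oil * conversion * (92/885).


glycerol = oil * conv * (92/885)
= 689.85 * 0.9452 * 92 / 885
= 67.7833 g

67.7833 g


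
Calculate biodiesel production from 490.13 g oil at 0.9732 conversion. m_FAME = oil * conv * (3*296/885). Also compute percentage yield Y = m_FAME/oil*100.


m_FAME = oil * conv * (3 * 296 / 885) = oil * conv * (888/885)
= 490.13 * 0.9732 * 888 / 885
= 478.6114 g
Y = m_FAME / oil * 100 = conv * (888/885) * 100
= 0.9732 * 888 / 885 * 100
= 97.65%

478.6114 g FAME; Y = 97.65%


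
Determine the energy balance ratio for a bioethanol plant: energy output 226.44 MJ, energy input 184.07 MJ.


EROI = E_out / E_in
= 226.44 / 184.07
= 1.2302

1.2302


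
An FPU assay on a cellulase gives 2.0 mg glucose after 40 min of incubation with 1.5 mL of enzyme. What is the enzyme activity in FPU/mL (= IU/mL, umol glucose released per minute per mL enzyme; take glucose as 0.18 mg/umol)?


Activity = glucose_mg / (0.18 mg/umol * V_mL * t_min)
= 2.0 / (0.18 * 1.5 * 40)
= 0.1852 FPU/mL

0.1852 FPU/mL


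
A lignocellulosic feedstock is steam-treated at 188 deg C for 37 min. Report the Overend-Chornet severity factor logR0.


logR0 = log10(t * exp((T - 100) / 14.75))
= log10(37 * exp((188 - 100) / 14.75))
= 4.1592

4.1592


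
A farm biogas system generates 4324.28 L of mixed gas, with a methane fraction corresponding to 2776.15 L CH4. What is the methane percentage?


CH4% = V_CH4 / V_total * 100
= 2776.15 / 4324.28 * 100
= 64.1991%

64.1991%


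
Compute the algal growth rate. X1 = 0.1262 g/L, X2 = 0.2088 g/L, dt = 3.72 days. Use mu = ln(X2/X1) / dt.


mu = ln(X2/X1) / dt
= ln(0.2088/0.1262) / 3.72
= 0.1354 per day

0.1354 per day


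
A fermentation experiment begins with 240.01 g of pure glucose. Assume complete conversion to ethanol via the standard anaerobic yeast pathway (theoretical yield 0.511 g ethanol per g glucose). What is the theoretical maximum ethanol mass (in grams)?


Theoretical ethanol yield: m_EtOH = 0.511 * m_glucose
m_EtOH = 0.511 * 240.01 = 122.6451 g

122.6451 g


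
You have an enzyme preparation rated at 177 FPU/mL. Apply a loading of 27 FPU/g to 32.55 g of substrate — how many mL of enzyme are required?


V = dosage * m_sub / activity
V = 27 * 32.55 / 177
V = 4.9653 mL

4.9653 mL


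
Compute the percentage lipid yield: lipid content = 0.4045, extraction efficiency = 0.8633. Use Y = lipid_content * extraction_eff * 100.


Y = lipid_content * extraction_eff * 100
= 0.4045 * 0.8633 * 100
= 34.9205%

34.9205%


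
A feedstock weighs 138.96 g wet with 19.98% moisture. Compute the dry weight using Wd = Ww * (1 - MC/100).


Wd = Ww * (1 - MC/100)
= 138.96 * (1 - 19.98/100)
= 111.1958 g

111.1958 g


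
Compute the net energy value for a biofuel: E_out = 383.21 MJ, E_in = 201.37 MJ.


NEV = E_out - E_in
= 383.21 - 201.37
= 181.8400 MJ

181.8400 MJ


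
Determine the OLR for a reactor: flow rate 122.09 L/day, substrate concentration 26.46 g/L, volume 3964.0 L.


OLR = Q * S / V
= 122.09 * 26.46 / 3964.0
= 0.8150 g/L/day

0.8150 g/L/day


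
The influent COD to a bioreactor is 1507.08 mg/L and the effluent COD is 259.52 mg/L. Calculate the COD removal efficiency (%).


eta = (COD_in - COD_out) / COD_in * 100
= (1507.08 - 259.52) / 1507.08 * 100
= 82.7799%

82.7799%


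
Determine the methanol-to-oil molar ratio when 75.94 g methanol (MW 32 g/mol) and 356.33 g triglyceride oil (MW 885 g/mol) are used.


Molar ratio = n_MeOH / n_oil = (MeOH/32) / (oil/885) = (MeOH * 885) / (32 * oil)
= (75.94 * 885) / (32 * 356.33)
= 5.8940

5.8940


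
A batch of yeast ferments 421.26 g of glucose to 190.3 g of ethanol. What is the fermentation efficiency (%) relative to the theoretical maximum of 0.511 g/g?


Fermentation efficiency = (actual / (0.511 * glucose)) * 100
= (190.3 / (0.511 * 421.26)) * 100
= 88.4031%

88.4031%


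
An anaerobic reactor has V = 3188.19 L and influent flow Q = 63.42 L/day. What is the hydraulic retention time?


HRT = V / Q
= 3188.19 / 63.42
= 50.2711 days

50.2711 days


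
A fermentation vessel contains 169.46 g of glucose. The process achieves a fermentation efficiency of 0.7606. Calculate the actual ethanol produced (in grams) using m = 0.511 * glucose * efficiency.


Actual ethanol: m = 0.511 * 169.46 * 0.7606
m = 65.8634 g

65.8634 g


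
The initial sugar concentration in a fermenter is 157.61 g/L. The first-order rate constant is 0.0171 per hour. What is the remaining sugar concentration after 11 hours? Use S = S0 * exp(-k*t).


S = S0 * exp(-k * t)
S = 157.61 * exp(-0.0171 * 11)
S = 130.5849 g/L

130.5849 g/L


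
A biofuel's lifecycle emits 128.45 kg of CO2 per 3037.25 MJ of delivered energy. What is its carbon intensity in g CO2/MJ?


CI = CO2 * 1000 / E
= 128.45 * 1000 / 3037.25
= 42.2915 g CO2/MJ

42.2915 g CO2/MJ


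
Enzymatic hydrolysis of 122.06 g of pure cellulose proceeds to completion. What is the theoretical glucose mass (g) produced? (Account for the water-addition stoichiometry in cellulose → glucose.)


glucose = cellulose * 180/162
= 122.06 * 180/162
= 135.6222 g

135.6222 g


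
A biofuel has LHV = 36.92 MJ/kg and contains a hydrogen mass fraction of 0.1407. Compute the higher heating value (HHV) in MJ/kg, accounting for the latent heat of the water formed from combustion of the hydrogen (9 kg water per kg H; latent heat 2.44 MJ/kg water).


HHV = LHV + H_frac * 9 * 2.44
= 36.92 + 0.1407 * 9 * 2.44
= 40.0098 MJ/kg

40.0098 MJ/kg


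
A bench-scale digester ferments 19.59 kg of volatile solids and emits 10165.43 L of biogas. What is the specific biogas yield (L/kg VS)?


Y = V / VS
= 10165.43 / 19.59
= 518.9091 L/kg VS

518.9091 L/kg VS


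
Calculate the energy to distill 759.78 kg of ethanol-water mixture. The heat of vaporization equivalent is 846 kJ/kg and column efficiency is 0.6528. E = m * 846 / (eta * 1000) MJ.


E = m * 846 / (eta * 1000)
= 759.78 * 846 / (0.6528 * 1000)
= 984.6414 MJ

984.6414 MJ


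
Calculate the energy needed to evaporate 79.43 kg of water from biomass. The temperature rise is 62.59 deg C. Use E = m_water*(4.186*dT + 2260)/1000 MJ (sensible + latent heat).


E = m_water * (4.186 * dT + 2260) / 1000
= 79.43 * (4.186 * 62.59 + 2260) / 1000
= 200.3226 MJ

200.3226 MJ


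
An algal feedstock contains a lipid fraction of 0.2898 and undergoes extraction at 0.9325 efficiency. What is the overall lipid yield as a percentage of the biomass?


Y = lipid_content * extraction_eff * 100
= 0.2898 * 0.9325 * 100
= 27.0238%

27.0238%


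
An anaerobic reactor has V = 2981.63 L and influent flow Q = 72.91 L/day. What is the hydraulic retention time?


HRT = V / Q
= 2981.63 / 72.91
= 40.8947 days

40.8947 days


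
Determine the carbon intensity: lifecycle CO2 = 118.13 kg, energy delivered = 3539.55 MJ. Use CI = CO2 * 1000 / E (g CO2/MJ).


CI = CO2 * 1000 / E
= 118.13 * 1000 / 3539.55
= 33.3743 g CO2/MJ

33.3743 g CO2/MJ


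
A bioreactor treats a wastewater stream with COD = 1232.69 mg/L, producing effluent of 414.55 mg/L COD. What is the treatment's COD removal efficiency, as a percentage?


eta = (COD_in - COD_out) / COD_in * 100
= (1232.69 - 414.55) / 1232.69 * 100
= 66.3703%

66.3703%


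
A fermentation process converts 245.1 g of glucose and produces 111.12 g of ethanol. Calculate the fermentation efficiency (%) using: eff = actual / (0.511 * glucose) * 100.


Fermentation efficiency = (actual / (0.511 * glucose)) * 100
= (111.12 / (0.511 * 245.1)) * 100
= 88.7213%

88.7213%


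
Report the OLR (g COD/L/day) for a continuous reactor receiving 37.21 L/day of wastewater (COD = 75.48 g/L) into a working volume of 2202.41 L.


OLR = Q * S / V
= 37.21 * 75.48 / 2202.41
= 1.2752 g/L/day

1.2752 g/L/day


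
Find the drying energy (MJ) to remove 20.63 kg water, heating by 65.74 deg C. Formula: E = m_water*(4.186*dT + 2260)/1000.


E = m_water * (4.186 * dT + 2260) / 1000
= 20.63 * (4.186 * 65.74 + 2260) / 1000
= 52.3009 MJ

52.3009 MJ


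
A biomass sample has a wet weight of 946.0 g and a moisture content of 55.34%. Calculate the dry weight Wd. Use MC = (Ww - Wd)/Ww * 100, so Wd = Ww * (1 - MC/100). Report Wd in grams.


Wd = Ww * (1 - MC/100)
= 946.0 * (1 - 55.34/100)
= 422.4836 g

422.4836 g


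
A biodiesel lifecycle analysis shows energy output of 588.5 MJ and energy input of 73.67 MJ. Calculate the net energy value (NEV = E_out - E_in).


NEV = E_out - E_in
= 588.5 - 73.67
= 514.8300 MJ

514.8300 MJ


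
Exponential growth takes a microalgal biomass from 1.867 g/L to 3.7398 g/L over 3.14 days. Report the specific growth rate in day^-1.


mu = ln(X2/X1) / dt
= ln(3.7398/1.867) / 3.14
= 0.2212 per day

0.2212 per day


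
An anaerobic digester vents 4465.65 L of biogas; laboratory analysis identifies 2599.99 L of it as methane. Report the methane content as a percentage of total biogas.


CH4% = V_CH4 / V_total * 100
= 2599.99 / 4465.65 * 100
= 58.2220%

58.2220%


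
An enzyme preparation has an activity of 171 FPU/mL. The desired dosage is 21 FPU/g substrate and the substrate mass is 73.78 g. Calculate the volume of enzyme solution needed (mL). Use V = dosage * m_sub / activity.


V = dosage * m_sub / activity
V = 21 * 73.78 / 171
V = 9.0607 mL

9.0607 mL


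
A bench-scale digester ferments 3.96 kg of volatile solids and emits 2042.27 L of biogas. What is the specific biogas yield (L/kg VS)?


Y = V / VS
= 2042.27 / 3.96
= 515.7247 L/kg VS

515.7247 L/kg VS


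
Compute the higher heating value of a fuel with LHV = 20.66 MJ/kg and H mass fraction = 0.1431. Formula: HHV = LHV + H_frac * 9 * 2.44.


HHV = LHV + H_frac * 9 * 2.44
= 20.66 + 0.1431 * 9 * 2.44
= 23.8025 MJ/kg

23.8025 MJ/kg


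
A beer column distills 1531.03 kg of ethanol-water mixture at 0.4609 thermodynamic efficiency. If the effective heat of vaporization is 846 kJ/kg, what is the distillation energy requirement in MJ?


E = m * 846 / (eta * 1000)
= 1531.03 * 846 / (0.4609 * 1000)
= 2810.2655 MJ

2810.2655 MJ


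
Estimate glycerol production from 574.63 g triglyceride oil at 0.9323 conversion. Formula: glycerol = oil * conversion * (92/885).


glycerol = oil * conv * (92/885)
= 574.63 * 0.9323 * 92 / 885
= 55.6915 g

55.6915 g


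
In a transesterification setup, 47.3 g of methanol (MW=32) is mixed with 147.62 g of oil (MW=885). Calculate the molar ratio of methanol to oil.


Molar ratio = n_MeOH / n_oil = (MeOH/32) / (oil/885) = (MeOH * 885) / (32 * oil)
= (47.3 * 885) / (32 * 147.62)
= 8.8615

8.8615


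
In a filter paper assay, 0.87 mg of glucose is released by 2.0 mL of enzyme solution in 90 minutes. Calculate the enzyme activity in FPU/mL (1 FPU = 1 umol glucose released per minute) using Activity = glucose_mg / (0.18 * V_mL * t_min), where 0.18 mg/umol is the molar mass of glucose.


Activity = glucose_mg / (0.18 mg/umol * V_mL * t_min)
= 0.87 / (0.18 * 2.0 * 90)
= 0.0269 FPU/mL

0.0269 FPU/mL


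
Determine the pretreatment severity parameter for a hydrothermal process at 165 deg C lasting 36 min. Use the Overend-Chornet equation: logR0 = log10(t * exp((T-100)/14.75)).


logR0 = log10(t * exp((T - 100) / 14.75))
= log10(36 * exp((165 - 100) / 14.75))
= 3.4701

3.4701


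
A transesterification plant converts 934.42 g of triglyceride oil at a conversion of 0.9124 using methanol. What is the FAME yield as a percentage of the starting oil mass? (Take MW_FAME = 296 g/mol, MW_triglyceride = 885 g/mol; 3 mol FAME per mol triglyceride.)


m_FAME = oil * conv * (3 * 296 / 885) = oil * conv * (888/885)
= 934.42 * 0.9124 * 888 / 885
= 855.4549 g
Y = m_FAME / oil * 100 = conv * (888/885) * 100
= 0.9124 * 888 / 885 * 100
= 91.55%

91.55%


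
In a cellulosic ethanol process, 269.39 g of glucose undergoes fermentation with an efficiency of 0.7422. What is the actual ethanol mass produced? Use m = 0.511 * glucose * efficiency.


Actual ethanol: m = 0.511 * 269.39 * 0.7422
m = 102.1700 g

102.1700 g


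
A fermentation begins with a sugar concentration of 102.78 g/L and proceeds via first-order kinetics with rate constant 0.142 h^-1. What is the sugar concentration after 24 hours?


S = S0 * exp(-k * t)
S = 102.78 * exp(-0.142 * 24)
S = 3.4028 g/L

3.4028 g/L


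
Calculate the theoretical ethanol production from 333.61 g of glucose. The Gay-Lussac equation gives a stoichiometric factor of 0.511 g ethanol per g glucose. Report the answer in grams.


Theoretical ethanol yield: m_EtOH = 0.511 * m_glucose
m_EtOH = 0.511 * 333.61 = 170.4747 g

170.4747 g


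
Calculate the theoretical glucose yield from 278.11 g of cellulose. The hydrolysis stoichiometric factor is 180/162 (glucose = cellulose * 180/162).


glucose = cellulose * 180/162
= 278.11 * 180/162
= 309.0111 g

309.0111 g


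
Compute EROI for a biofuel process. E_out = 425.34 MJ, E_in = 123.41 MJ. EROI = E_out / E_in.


EROI = E_out / E_in
= 425.34 / 123.41
= 3.4466

3.4466


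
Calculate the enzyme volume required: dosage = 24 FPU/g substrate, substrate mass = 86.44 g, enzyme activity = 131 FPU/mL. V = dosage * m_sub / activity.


V = dosage * m_sub / activity
V = 24 * 86.44 / 131
V = 15.8363 mL

15.8363 mL


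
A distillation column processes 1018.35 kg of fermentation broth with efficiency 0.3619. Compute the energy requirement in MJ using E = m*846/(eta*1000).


E = m * 846 / (eta * 1000)
= 1018.35 * 846 / (0.3619 * 1000)
= 2380.5584 MJ

2380.5584 MJ


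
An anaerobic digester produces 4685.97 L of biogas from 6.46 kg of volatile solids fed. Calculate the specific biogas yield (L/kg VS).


Y = V / VS
= 4685.97 / 6.46
= 725.3824 L/kg VS

725.3824 L/kg VS


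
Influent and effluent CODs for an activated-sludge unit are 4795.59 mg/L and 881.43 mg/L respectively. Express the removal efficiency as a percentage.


eta = (COD_in - COD_out) / COD_in * 100
= (4795.59 - 881.43) / 4795.59 * 100
= 81.6200%

81.6200%


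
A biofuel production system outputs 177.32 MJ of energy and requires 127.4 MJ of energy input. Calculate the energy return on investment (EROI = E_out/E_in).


EROI = E_out / E_in
= 177.32 / 127.4
= 1.3918

1.3918


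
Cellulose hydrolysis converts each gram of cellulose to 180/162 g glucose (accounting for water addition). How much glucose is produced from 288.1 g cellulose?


glucose = cellulose * 180/162
= 288.1 * 180/162
= 320.1111 g

320.1111 g


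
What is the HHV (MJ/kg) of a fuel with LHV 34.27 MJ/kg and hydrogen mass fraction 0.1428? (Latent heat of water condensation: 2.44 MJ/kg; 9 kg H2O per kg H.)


HHV = LHV + H_frac * 9 * 2.44
= 34.27 + 0.1428 * 9 * 2.44
= 37.4059 MJ/kg

37.4059 MJ/kg


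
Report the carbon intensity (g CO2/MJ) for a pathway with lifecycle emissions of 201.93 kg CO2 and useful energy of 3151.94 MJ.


CI = CO2 * 1000 / E
= 201.93 * 1000 / 3151.94
= 64.0653 g CO2/MJ

64.0653 g CO2/MJ


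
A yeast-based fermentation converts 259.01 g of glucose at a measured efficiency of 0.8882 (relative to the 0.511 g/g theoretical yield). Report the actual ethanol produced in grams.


Actual ethanol: m = 0.511 * 259.01 * 0.8882
m = 117.5569 g

117.5569 g


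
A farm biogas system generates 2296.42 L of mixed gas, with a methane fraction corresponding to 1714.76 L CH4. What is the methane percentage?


CH4% = V_CH4 / V_total * 100
= 1714.76 / 2296.42 * 100
= 74.6710%

74.6710%


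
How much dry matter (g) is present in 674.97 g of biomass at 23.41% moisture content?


Wd = Ww * (1 - MC/100)
= 674.97 * (1 - 23.41/100)
= 516.9595 g

516.9595 g


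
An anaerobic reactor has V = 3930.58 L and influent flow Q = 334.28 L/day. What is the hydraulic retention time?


HRT = V / Q
= 3930.58 / 334.28
= 11.7583 days

11.7583 days


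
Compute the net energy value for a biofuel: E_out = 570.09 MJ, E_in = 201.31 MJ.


NEV = E_out - E_in
= 570.09 - 201.31
= 368.7800 MJ

368.7800 MJ


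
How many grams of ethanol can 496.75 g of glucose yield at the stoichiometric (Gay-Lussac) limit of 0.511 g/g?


Theoretical ethanol yield: m_EtOH = 0.511 * m_glucose
m_EtOH = 0.511 * 496.75 = 253.8392 g

253.8392 g


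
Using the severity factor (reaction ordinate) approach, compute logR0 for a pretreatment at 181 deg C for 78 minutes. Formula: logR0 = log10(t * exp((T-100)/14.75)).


logR0 = log10(t * exp((T - 100) / 14.75))
= log10(78 * exp((181 - 100) / 14.75))
= 4.2770

4.2770


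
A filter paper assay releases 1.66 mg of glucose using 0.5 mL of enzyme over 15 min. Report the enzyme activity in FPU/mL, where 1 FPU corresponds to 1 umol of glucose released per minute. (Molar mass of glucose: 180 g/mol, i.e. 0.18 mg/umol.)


Activity = glucose_mg / (0.18 mg/umol * V_mL * t_min)
= 1.66 / (0.18 * 0.5 * 15)
= 1.2296 FPU/mL

1.2296 FPU/mL


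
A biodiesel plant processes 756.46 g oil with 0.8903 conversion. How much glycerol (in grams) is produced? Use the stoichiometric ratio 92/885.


glycerol = oil * conv * (92/885)
= 756.46 * 0.8903 * 92 / 885
= 70.0111 g

70.0111 g


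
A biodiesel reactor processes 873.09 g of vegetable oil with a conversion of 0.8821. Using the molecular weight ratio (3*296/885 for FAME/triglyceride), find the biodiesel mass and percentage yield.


m_FAME = oil * conv * (3 * 296 / 885) = oil * conv * (888/885)
= 873.09 * 0.8821 * 888 / 885
= 772.7634 g
Y = m_FAME / oil * 100 = conv * (888/885) * 100
= 0.8821 * 888 / 885 * 100
= 88.51%

772.7634 g FAME; Y = 88.51%


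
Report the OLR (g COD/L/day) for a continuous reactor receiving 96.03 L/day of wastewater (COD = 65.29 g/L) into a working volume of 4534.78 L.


OLR = Q * S / V
= 96.03 * 65.29 / 4534.78
= 1.3826 g/L/day

1.3826 g/L/day


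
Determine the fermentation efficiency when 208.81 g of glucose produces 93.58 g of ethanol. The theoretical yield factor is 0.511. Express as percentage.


Fermentation efficiency = (actual / (0.511 * glucose)) * 100
= (93.58 / (0.511 * 208.81)) * 100
= 87.7023%

87.7023%


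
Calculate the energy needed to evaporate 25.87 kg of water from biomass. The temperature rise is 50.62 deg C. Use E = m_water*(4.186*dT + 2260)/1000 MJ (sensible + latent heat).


E = m_water * (4.186 * dT + 2260) / 1000
= 25.87 * (4.186 * 50.62 + 2260) / 1000
= 63.9479 MJ

63.9479 MJ


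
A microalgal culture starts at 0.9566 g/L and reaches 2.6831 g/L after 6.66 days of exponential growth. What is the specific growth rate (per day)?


mu = ln(X2/X1) / dt
= ln(2.6831/0.9566) / 6.66
= 0.1549 per day

0.1549 per day


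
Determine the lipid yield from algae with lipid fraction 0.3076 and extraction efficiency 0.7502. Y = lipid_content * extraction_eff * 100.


Y = lipid_content * extraction_eff * 100
= 0.3076 * 0.7502 * 100
= 23.0762%

23.0762%


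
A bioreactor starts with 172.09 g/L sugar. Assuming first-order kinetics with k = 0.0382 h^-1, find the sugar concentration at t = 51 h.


S = S0 * exp(-k * t)
S = 172.09 * exp(-0.0382 * 51)
S = 24.5281 g/L

24.5281 g/L


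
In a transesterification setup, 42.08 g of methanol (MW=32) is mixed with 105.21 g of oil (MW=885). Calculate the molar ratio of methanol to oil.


Molar ratio = n_MeOH / n_oil = (MeOH/32) / (oil/885) = (MeOH * 885) / (32 * oil)
= (42.08 * 885) / (32 * 105.21)
= 11.0614

11.0614


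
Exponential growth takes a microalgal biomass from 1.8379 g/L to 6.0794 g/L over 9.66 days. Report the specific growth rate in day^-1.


mu = ln(X2/X1) / dt
= ln(6.0794/1.8379) / 9.66
= 0.1238 per day

0.1238 per day


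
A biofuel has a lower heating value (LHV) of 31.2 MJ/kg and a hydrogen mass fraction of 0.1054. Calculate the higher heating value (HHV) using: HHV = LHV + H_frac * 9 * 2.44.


HHV = LHV + H_frac * 9 * 2.44
= 31.2 + 0.1054 * 9 * 2.44
= 33.5146 MJ/kg

33.5146 MJ/kg


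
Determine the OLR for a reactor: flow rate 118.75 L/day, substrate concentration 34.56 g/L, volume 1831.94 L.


OLR = Q * S / V
= 118.75 * 34.56 / 1831.94
= 2.2402 g/L/day

2.2402 g/L/day


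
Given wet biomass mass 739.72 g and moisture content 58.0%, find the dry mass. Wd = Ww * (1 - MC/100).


Wd = Ww * (1 - MC/100)
= 739.72 * (1 - 58.0/100)
= 310.6824 g

310.6824 g


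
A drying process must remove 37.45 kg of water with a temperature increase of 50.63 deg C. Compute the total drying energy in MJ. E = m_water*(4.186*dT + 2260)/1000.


E = m_water * (4.186 * dT + 2260) / 1000
= 37.45 * (4.186 * 50.63 + 2260) / 1000
= 92.5740 MJ

92.5740 MJ


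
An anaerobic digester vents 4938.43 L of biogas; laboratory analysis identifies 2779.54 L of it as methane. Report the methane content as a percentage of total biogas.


CH4% = V_CH4 / V_total * 100
= 2779.54 / 4938.43 * 100
= 56.2839%

56.2839%


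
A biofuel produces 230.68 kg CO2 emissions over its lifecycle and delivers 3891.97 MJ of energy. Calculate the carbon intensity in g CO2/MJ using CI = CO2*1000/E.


CI = CO2 * 1000 / E
= 230.68 * 1000 / 3891.97
= 59.2708 g CO2/MJ

59.2708 g CO2/MJ


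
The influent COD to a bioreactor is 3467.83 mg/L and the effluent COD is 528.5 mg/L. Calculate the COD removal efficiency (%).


eta = (COD_in - COD_out) / COD_in * 100
= (3467.83 - 528.5) / 3467.83 * 100
= 84.7599%

84.7599%


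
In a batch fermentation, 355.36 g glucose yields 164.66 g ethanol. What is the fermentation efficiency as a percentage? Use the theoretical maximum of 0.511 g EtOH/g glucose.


Fermentation efficiency = (actual / (0.511 * glucose)) * 100
= (164.66 / (0.511 * 355.36)) * 100
= 90.6773%

90.6773%


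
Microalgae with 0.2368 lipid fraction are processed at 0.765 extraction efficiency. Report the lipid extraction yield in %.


Y = lipid_content * extraction_eff * 100
= 0.2368 * 0.765 * 100
= 18.1152%

18.1152%


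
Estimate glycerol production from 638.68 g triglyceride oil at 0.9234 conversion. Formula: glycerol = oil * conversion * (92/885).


glycerol = oil * conv * (92/885)
= 638.68 * 0.9234 * 92 / 885
= 61.3081 g

61.3081 g


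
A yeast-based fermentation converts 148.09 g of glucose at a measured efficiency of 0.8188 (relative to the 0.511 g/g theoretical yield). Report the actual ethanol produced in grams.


Actual ethanol: m = 0.511 * 148.09 * 0.8188
m = 61.9619 g

61.9619 g


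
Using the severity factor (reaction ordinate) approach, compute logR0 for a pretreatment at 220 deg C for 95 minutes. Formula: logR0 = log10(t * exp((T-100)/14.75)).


logR0 = log10(t * exp((T - 100) / 14.75))
= log10(95 * exp((220 - 100) / 14.75))
= 5.5110

5.5110


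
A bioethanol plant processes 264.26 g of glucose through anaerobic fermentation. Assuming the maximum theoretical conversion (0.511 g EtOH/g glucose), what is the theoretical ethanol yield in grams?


Theoretical ethanol yield: m_EtOH = 0.511 * m_glucose
m_EtOH = 0.511 * 264.26 = 135.0369 g

135.0369 g


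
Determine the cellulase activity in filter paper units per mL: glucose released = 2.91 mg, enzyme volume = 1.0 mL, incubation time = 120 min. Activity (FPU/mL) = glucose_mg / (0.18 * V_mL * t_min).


Activity = glucose_mg / (0.18 mg/umol * V_mL * t_min)
= 2.91 / (0.18 * 1.0 * 120)
= 0.1347 FPU/mL

0.1347 FPU/mL


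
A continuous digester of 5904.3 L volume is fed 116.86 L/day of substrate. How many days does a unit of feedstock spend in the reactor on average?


HRT = V / Q
= 5904.3 / 116.86
= 50.5246 days

50.5246 days


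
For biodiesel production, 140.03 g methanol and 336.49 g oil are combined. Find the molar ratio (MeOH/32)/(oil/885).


Molar ratio = n_MeOH / n_oil = (MeOH/32) / (oil/885) = (MeOH * 885) / (32 * oil)
= (140.03 * 885) / (32 * 336.49)
= 11.5091

11.5091


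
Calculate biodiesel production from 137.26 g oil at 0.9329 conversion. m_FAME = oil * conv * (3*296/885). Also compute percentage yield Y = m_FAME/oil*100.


m_FAME = oil * conv * (3 * 296 / 885) = oil * conv * (888/885)
= 137.26 * 0.9329 * 888 / 885
= 128.4839 g
Y = m_FAME / oil * 100 = conv * (888/885) * 100
= 0.9329 * 888 / 885 * 100
= 93.61%

128.4839 g FAME; Y = 93.61%


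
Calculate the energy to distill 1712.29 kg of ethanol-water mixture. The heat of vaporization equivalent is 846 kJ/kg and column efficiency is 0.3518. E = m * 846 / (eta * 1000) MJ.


E = m * 846 / (eta * 1000)
= 1712.29 * 846 / (0.3518 * 1000)
= 4117.6729 MJ

4117.6729 MJ


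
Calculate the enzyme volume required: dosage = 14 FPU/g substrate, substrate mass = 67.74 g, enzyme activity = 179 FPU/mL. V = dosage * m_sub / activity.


V = dosage * m_sub / activity
V = 14 * 67.74 / 179
V = 5.2981 mL

5.2981 mL


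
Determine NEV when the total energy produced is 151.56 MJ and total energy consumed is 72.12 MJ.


NEV = E_out - E_in
= 151.56 - 72.12
= 79.4400 MJ

79.4400 MJ


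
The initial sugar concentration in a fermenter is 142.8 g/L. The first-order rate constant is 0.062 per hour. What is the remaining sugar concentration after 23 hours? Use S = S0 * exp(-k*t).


S = S0 * exp(-k * t)
S = 142.8 * exp(-0.062 * 23)
S = 34.3103 g/L

34.3103 g/L


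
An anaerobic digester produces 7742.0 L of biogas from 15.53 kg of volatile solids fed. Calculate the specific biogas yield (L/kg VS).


Y = V / VS
= 7742.0 / 15.53
= 498.5190 L/kg VS

498.5190 L/kg VS


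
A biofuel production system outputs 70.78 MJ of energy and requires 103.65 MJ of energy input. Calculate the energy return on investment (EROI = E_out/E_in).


EROI = E_out / E_in
= 70.78 / 103.65
= 0.6829

0.6829


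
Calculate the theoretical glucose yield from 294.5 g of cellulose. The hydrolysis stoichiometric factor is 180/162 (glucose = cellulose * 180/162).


glucose = cellulose * 180/162
= 294.5 * 180/162
= 327.2222 g

327.2222 g


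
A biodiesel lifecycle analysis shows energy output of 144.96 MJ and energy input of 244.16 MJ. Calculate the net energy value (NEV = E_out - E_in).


NEV = E_out - E_in
= 144.96 - 244.16
= -99.2000 MJ

-99.2000 MJ


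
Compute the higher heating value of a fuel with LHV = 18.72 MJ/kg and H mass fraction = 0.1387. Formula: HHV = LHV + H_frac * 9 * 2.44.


HHV = LHV + H_frac * 9 * 2.44
= 18.72 + 0.1387 * 9 * 2.44
= 21.7659 MJ/kg

21.7659 MJ/kg


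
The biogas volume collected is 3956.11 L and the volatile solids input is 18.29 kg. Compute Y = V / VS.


Y = V / VS
= 3956.11 / 18.29
= 216.2991 L/kg VS

216.2991 L/kg VS


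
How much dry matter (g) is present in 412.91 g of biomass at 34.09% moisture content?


Wd = Ww * (1 - MC/100)
= 412.91 * (1 - 34.09/100)
= 272.1490 g

272.1490 g


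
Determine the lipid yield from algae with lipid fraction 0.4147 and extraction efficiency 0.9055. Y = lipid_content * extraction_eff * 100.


Y = lipid_content * extraction_eff * 100
= 0.4147 * 0.9055 * 100
= 37.5511%

37.5511%


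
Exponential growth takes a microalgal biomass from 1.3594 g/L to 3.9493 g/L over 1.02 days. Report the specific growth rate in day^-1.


mu = ln(X2/X1) / dt
= ln(3.9493/1.3594) / 1.02
= 1.0456 per day

1.0456 per day


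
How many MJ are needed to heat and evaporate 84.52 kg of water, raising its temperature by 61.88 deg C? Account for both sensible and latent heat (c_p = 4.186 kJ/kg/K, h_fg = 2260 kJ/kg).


E = m_water * (4.186 * dT + 2260) / 1000
= 84.52 * (4.186 * 61.88 + 2260) / 1000
= 212.9084 MJ

212.9084 MJ


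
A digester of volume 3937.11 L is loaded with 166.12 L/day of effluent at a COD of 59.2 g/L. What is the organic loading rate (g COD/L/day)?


OLR = Q * S / V
= 166.12 * 59.2 / 3937.11
= 2.4978 g/L/day

2.4978 g/L/day


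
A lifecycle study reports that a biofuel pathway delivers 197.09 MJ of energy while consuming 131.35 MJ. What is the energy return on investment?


EROI = E_out / E_in
= 197.09 / 131.35
= 1.5005

1.5005
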